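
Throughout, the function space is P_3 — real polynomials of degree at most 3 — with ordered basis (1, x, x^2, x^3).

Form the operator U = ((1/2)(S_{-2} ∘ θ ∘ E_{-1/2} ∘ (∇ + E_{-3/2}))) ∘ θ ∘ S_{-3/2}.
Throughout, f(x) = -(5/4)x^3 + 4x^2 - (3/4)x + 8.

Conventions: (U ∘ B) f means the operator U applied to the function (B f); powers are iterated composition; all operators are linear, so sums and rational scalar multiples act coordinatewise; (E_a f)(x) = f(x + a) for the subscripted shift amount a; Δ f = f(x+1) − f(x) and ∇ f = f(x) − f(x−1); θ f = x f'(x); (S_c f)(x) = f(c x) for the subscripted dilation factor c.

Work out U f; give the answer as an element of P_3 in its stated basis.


S_{-3/2} f = (135/32)x^3 + 9x^2 + (9/8)x + 8
θ S_{-3/2} f = (405/32)x^3 + 18x^2 + (9/8)x
∇ (θ ∘ S_{-3/2}) f = (1215/32)x^2 - (63/32)x - 135/32
E_{-3/2} (θ ∘ S_{-3/2}) f = (405/32)x^3 - (2493/64)x^2 + (4167/128)x - 999/256
(∇ + E_{-3/2}) (θ ∘ S_{-3/2}) f = (405/32)x^3 - (63/64)x^2 + (3915/128)x - 2079/256
E_{-1/2} (∇ + E_{-3/2}) (θ ∘ S_{-3/2}) f = (405/32)x^3 - (639/32)x^2 + (657/16)x - 3231/128
θ E_{-1/2} (∇ + E_{-3/2}) (θ ∘ S_{-3/2}) f = (1215/32)x^3 - (639/16)x^2 + (657/16)x
S_{-2} θ E_{-1/2} (∇ + E_{-3/2}) (θ ∘ S_{-3/2}) f = -(1215/4)x^3 - (639/4)x^2 - (657/8)x
((1/2)(S_{-2} ∘ θ ∘ E_{-1/2} ∘ (∇ + E_{-3/2}))) (θ ∘ S_{-3/2}) f = -(1215/8)x^3 - (639/8)x^2 - (657/16)x

the result is g(x) = -(1215/8)x^3 - (639/8)x^2 - (657/16)x


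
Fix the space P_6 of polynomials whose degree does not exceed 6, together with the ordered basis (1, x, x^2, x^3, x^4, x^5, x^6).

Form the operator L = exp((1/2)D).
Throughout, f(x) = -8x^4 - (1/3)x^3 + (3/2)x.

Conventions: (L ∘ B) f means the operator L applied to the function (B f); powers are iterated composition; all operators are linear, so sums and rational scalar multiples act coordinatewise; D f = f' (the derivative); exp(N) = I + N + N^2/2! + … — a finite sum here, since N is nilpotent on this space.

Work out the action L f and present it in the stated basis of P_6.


order-1 term: -16x^3 - (1/2)x^2 + 3/4
order-2 term: -12x^2 - (1/4)x
order-3 term: -4x - 1/24
order-4 term: -1/2
the series for exp((1/2)D) f terminates at order 4
exp((1/2)D) f = -8x^4 - (49/3)x^3 - (25/2)x^2 - (11/4)x + 5/24

the image equals g(x) = -8x^4 - (49/3)x^3 - (25/2)x^2 - (11/4)x + 5/24


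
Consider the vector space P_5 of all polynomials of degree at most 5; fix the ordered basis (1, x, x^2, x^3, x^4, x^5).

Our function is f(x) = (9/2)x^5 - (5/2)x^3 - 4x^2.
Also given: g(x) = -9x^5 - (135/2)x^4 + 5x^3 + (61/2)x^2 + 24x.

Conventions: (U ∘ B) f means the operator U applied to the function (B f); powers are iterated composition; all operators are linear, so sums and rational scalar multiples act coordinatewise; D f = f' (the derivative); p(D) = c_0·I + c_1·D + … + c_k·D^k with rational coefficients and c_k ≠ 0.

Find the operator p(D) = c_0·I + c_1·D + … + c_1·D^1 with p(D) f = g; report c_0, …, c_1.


c_0 = -2, c_1 = -3

D^0 f = (9/2)x^5 - (5/2)x^3 - 4x^2
D^1 f = (45/2)x^4 - (15/2)x^2 - 8x
matching coefficients of g against c_0 f + c_1 Df + … from the top degree down determines the c_i
solution: c_0 = -2, c_1 = -3


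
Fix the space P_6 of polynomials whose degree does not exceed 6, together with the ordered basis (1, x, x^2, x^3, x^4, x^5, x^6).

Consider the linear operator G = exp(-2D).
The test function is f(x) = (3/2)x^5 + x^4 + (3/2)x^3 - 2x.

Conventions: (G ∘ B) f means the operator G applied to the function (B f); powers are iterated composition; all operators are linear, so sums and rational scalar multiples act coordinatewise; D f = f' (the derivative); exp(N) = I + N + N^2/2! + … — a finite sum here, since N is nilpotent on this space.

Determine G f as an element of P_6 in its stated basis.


order-1 term: -15x^4 - 8x^3 - 9x^2 + 4
order-2 term: 60x^3 + 24x^2 + 18x
order-3 term: -120x^2 - 32x - 12
order-4 term: 120x + 16
order-5 term: -48
the series for exp(-2D) f terminates at order 5
exp(-2D) f = (3/2)x^5 - 14x^4 + (107/2)x^3 - 105x^2 + 104x - 40

g(x) = (3/2)x^5 - 14x^4 + (107/2)x^3 - 105x^2 + 104x - 40


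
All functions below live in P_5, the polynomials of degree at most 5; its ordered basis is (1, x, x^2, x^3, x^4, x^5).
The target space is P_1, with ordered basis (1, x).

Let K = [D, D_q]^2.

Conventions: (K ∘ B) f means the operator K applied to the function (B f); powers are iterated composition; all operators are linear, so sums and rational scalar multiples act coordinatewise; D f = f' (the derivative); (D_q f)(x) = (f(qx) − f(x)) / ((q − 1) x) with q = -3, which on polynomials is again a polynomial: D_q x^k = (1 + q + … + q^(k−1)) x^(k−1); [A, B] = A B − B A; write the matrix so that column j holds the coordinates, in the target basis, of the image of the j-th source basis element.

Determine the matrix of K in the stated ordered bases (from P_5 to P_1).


the matrix is [[0, 0, 0, 0, 352, 0]; [0, 0, 0, 0, 0, 6880]] (rows listed top to bottom)

image of 1: 0
image of x: 0
image of x^2: 0
image of x^3: 0
image of x^4: 352
image of x^5: 6880x
each image's coordinates form column j of the matrix


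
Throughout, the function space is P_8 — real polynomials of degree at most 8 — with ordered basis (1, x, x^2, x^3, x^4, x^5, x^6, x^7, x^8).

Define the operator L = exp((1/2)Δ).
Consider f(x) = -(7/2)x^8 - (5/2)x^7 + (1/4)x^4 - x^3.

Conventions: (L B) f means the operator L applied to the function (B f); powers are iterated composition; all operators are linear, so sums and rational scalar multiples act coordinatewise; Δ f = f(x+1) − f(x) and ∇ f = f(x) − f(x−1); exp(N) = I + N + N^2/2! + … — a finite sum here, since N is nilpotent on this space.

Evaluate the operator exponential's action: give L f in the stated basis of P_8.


order-1 term: -14x^7 - (231/4)x^6 - (497/4)x^5 - (665/4)x^4 - (565/4)x^3 - 76x^2 - (95/4)x - 27/8
order-2 term: -(49/2)x^6 - (1281/8)x^5 - (3955/8)x^4 - (7105/8)x^3 - 956x^2 - (4613/8)x - 2413/16
order-3 term: -(49/2)x^5 - (3115/16)x^4 - (5425/8)x^3 - (20265/16)x^2 - (5001/4)x - 4133/8
order-4 term: -(245/16)x^4 - (4095/32)x^3 - (6895/16)x^2 - (21875/32)x - 27313/64
order-5 term: -(49/8)x^3 - (3045/64)x^2 - (8365/64)x - 4025/32
order-6 term: -(49/32)x^2 - (1211/128)x - 1967/128
order-7 term: -(7/32)x - 201/256
order-8 term: -7/512
the series for exp((1/2)Δ) f terminates at order 8
exp((1/2)Δ) f = -(7/2)x^8 - (33/2)x^7 - (329/4)x^6 - (2471/8)x^5 - (6963/8)x^4 - (58963/32)x^3 - (177831/64)x^2 - (342349/128)x - 634637/512

the image equals g(x) = -(7/2)x^8 - (33/2)x^7 - (329/4)x^6 - (2471/8)x^5 - (6963/8)x^4 - (58963/32)x^3 - (177831/64)x^2 - (342349/128)x - 634637/512


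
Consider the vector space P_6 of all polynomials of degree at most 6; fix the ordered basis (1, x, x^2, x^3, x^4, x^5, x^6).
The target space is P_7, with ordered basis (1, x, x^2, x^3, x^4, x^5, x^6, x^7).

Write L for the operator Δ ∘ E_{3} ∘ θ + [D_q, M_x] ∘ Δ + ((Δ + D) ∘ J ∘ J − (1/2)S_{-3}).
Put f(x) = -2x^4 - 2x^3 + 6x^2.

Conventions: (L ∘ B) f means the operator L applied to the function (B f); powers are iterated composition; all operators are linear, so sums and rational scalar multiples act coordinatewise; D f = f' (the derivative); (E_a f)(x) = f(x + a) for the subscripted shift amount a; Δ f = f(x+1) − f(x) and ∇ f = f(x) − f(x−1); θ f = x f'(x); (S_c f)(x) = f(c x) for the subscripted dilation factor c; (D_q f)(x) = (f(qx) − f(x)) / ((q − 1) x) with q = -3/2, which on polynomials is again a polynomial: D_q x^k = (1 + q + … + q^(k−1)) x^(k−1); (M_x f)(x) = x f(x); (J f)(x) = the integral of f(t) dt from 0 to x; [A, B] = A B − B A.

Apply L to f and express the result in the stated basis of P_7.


g(x) = -(4/5)x^5 + 79x^4 - (91/3)x^3 - (841/2)x^2 - (12819/10)x - 4607/3

θ f = -8x^4 - 6x^3 + 12x^2
E_{3} θ f = -8x^4 - 102x^3 - 474x^2 - 954x - 702
Δ (E_{3} ∘ θ) f = -32x^3 - 354x^2 - 1286x - 1538
Δ f = -8x^3 - 18x^2 - 2x + 2
M_x Δ f = -8x^4 - 18x^3 - 2x^2 + 2x
D_q M_x Δ f = 13x^3 - (63/2)x^2 + x + 2
D_q Δ f = -14x^2 + 9x - 2
M_x D_q Δ f = -14x^3 + 9x^2 - 2x
[D_q, M_x] Δ f = 27x^3 - (81/2)x^2 + 3x + 2
J f = -(2/5)x^5 - (1/2)x^4 + 2x^3
J J f = -(1/15)x^6 - (1/10)x^5 + (1/2)x^4
Δ J J f = -(2/5)x^5 - (3/2)x^4 - (1/3)x^3 + x^2 + (11/10)x + 1/3
D J J f = -(2/5)x^5 - (1/2)x^4 + 2x^3
(Δ + D) J J f = -(4/5)x^5 - 2x^4 + (5/3)x^3 + x^2 + (11/10)x + 1/3
S_{-3} f = -162x^4 + 54x^3 + 54x^2
(-(1/2)S_{-3}) f = 81x^4 - 27x^3 - 27x^2
((Δ + D) ∘ J ∘ J − (1/2)S_{-3}) f = -(4/5)x^5 + 79x^4 - (76/3)x^3 - 26x^2 + (11/10)x + 1/3
(Δ ∘ E_{3} ∘ θ + [D_q, M_x] ∘ Δ + ((Δ + D) ∘ J ∘ J − (1/2)S_{-3})) f = -(4/5)x^5 + 79x^4 - (91/3)x^3 - (841/2)x^2 - (12819/10)x - 4607/3


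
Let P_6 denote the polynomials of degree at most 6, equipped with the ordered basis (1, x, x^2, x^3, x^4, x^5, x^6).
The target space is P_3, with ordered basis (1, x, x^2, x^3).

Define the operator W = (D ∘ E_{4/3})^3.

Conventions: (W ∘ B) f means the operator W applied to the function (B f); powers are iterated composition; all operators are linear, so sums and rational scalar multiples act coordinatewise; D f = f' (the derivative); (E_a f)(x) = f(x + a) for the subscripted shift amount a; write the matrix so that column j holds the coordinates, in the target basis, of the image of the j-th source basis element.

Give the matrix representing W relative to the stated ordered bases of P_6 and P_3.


the matrix is [[0, 0, 0, 6, 96, 960, 7680]; [0, 0, 0, 0, 24, 480, 5760]; [0, 0, 0, 0, 0, 60, 1440]; [0, 0, 0, 0, 0, 0, 120]] (rows listed top to bottom)

image of 1: 0
image of x: 0
image of x^2: 0
image of x^3: 6
image of x^4: 24x + 96
image of x^5: 60x^2 + 480x + 960
image of x^6: 120x^3 + 1440x^2 + 5760x + 7680
each image's coordinates form column j of the matrix


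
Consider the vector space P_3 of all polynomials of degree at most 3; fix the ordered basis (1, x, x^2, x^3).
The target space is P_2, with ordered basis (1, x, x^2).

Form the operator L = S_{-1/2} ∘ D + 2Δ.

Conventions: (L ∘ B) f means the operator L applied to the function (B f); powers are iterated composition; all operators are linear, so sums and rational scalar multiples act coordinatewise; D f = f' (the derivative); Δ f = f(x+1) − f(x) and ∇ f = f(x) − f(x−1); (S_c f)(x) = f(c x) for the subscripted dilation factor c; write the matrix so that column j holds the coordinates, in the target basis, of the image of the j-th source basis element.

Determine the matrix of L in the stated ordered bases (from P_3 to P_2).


image of 1: 0
image of x: 3
image of x^2: 3x + 2
image of x^3: (27/4)x^2 + 6x + 2
each image's coordinates form column j of the matrix

the matrix is [[0, 3, 2, 2]; [0, 0, 3, 6]; [0, 0, 0, 27/4]] (rows listed top to bottom)


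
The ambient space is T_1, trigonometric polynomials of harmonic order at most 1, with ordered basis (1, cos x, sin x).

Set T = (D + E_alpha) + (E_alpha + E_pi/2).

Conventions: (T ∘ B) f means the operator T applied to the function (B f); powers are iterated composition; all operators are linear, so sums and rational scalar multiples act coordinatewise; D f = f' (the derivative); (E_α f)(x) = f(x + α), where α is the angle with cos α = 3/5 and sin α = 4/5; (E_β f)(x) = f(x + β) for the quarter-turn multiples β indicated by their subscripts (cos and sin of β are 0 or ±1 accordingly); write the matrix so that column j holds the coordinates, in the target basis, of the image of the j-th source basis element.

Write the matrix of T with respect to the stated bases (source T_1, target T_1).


the matrix is [[3, 0, 0]; [0, 6/5, 18/5]; [0, -18/5, 6/5]] (rows listed top to bottom)

image of 1: 3
image of cos x: (6/5)cos x - (18/5)sin x
image of sin x: (18/5)cos x + (6/5)sin x
each image's coordinates form column j of the matrix


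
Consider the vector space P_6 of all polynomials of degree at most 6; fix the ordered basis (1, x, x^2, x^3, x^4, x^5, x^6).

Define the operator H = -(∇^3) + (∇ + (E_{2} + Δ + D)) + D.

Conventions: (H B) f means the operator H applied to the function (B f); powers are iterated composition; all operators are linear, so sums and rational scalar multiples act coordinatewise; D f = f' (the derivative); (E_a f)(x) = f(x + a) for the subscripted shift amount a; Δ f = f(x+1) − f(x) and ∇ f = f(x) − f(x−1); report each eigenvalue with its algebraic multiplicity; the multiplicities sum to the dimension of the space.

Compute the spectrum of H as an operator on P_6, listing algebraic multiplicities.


λ = 1 (multiplicity 7)

image of 1: 1
image of x: x + 6
image of x^2: x^2 + 12x + 4
image of x^3: x^3 + 18x^2 + 12x + 4
image of x^4: x^4 + 24x^3 + 24x^2 + 16x + 52
image of x^5: x^5 + 30x^4 + 40x^3 + 40x^2 + 260x - 116
image of x^6: x^6 + 36x^5 + 60x^4 + 80x^3 + 780x^2 - 696x + 604
the matrix is upper triangular; its diagonal is (1, 1, 1, 1, 1, 1, 1)
for a triangular matrix the eigenvalues are the diagonal entries, with algebraic multiplicity their repetition count


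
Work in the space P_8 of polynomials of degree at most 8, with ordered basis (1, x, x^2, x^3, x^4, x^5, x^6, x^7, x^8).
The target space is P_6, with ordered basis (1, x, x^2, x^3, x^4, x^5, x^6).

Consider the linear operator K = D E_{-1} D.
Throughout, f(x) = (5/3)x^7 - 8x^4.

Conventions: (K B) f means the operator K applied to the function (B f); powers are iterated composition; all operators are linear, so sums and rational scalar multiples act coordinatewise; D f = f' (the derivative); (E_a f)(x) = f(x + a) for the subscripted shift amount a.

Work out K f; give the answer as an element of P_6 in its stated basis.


D f = (35/3)x^6 - 32x^3
E_{-1} D f = (35/3)x^6 - 70x^5 + 175x^4 - (796/3)x^3 + 271x^2 - 166x + 131/3
D E_{-1} D f = 70x^5 - 350x^4 + 700x^3 - 796x^2 + 542x - 166

g(x) = 70x^5 - 350x^4 + 700x^3 - 796x^2 + 542x - 166


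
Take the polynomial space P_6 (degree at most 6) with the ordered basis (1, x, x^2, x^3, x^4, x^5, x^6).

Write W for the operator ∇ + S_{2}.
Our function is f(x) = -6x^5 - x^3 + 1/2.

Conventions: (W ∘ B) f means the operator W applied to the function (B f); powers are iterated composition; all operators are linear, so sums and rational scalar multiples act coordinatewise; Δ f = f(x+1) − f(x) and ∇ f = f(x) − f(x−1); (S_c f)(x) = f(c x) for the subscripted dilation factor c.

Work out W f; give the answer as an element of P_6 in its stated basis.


∇ f = -30x^4 + 60x^3 - 63x^2 + 33x - 7
S_{2} f = -192x^5 - 8x^3 + 1/2
(∇ + S_{2}) f = -192x^5 - 30x^4 + 52x^3 - 63x^2 + 33x - 13/2

the image equals g(x) = -192x^5 - 30x^4 + 52x^3 - 63x^2 + 33x - 13/2


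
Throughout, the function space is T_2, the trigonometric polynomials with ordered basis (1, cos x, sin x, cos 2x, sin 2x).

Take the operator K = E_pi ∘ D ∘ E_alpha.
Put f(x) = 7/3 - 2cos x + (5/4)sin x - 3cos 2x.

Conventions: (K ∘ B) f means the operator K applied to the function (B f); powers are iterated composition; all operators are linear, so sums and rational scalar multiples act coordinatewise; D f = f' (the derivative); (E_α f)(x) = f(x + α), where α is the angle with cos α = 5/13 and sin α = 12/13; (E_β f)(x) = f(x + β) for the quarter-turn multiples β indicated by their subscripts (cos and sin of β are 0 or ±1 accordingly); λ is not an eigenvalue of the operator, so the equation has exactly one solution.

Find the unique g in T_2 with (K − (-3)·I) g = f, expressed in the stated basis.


g(x) = 7/9 - (383/808)cos x + (295/808)sin x - (801/757)cos 2x + (714/757)sin 2x

write g with unknown coordinates in the stated basis and equate coefficients in (K − (-3)·I) g = f
solving from the highest basis element down gives g = 7/9 - (383/808)cos x + (295/808)sin x - (801/757)cos 2x + (714/757)sin 2x
check: K g = -(467/808)cos x + (125/808)sin x + (132/757)cos 2x - (2142/757)sin 2x
so K g − (-3)·g = 7/3 - 2cos x + (5/4)sin x - 3cos 2x = f ✓


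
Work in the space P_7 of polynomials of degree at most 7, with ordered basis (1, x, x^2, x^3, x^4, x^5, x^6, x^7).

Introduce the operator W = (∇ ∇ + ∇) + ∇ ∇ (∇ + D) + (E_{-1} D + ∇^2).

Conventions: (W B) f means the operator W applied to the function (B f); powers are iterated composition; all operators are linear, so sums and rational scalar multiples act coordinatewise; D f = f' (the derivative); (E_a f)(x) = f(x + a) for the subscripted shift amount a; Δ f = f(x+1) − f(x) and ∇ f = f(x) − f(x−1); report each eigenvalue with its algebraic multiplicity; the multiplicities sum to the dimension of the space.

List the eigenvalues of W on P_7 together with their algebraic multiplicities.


image of 1: 0
image of x: 2
image of x^2: 4x + 1
image of x^3: 6x^2 + 3x + 4
image of x^4: 8x^3 + 6x^2 + 16x - 37
image of x^5: 10x^4 + 10x^3 + 40x^2 - 185x + 166
image of x^6: 12x^5 + 15x^4 + 80x^3 - 555x^2 + 996x - 603
image of x^7: 14x^6 + 21x^5 + 140x^4 - 1295x^3 + 3486x^2 - 4221x + 1996
the matrix is upper triangular; its diagonal is (0, 0, 0, 0, 0, 0, 0, 0)
for a triangular matrix the eigenvalues are the diagonal entries, with algebraic multiplicity their repetition count

λ = 0 (multiplicity 8)


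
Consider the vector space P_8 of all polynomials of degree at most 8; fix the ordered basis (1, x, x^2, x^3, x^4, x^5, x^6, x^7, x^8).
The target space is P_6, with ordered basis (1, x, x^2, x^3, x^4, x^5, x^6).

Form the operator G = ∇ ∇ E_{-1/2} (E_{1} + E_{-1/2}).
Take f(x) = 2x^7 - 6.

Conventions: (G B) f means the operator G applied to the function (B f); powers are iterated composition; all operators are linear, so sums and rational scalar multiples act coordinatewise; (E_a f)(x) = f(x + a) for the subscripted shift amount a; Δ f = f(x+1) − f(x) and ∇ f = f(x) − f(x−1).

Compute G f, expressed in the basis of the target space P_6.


the result is g(x) = 168x^5 - 1050x^4 + 3850x^3 - 7875x^2 + (34349/4)x - 31185/8

E_{1} f = 2x^7 + 14x^6 + 42x^5 + 70x^4 + 70x^3 + 42x^2 + 14x - 4
E_{-1/2} f = 2x^7 - 7x^6 + (21/2)x^5 - (35/4)x^4 + (35/8)x^3 - (21/16)x^2 + (7/32)x - 385/64
(E_{1} + E_{-1/2}) f = 4x^7 + 7x^6 + (105/2)x^5 + (245/4)x^4 + (595/8)x^3 + (651/16)x^2 + (455/32)x - 641/64
E_{-1/2} (E_{1} + E_{-1/2}) f = 4x^7 - 7x^6 + (105/2)x^5 - (245/4)x^4 + (595/8)x^3 - (651/16)x^2 + (455/32)x - 895/64
∇ E_{-1/2} (E_{1} + E_{-1/2}) f = 28x^6 - 126x^5 + (1015/2)x^4 - 1050x^3 + (10437/8)x^2 - 882x + 8129/32
∇ ∇ E_{-1/2} (E_{1} + E_{-1/2}) f = 168x^5 - 1050x^4 + 3850x^3 - 7875x^2 + (34349/4)x - 31185/8


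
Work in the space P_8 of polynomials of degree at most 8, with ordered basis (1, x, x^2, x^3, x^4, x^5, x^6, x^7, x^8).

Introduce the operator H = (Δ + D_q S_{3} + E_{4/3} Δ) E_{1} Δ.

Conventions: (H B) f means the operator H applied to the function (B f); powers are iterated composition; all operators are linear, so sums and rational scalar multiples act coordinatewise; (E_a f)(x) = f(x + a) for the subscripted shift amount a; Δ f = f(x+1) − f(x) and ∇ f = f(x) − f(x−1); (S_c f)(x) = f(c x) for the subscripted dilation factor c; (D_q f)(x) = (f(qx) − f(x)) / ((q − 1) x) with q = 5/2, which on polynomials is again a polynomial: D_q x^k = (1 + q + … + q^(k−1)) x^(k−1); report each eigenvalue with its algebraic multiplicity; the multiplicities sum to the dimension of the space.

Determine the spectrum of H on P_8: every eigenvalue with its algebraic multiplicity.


image of 1: 0
image of x: 0
image of x^2: 10
image of x^3: (213/2)x + 59
image of x^4: 1077x^2 + 695x + 808/3
image of x^5: (82535/8)x^3 + (16435/2)x^2 + (9395/3)x + 31835/27
image of x^6: (752079/8)x^4 + (745055/8)x^3 + 39635x^2 + (230615/18)x + 140374/27
image of x^7: (26471949/32)x^5 + (15801499/16)x^4 + (12241285/24)x^3 + (5696705/36)x^2 + (2861663/54)x + 1877435/81
image of x^8: (56860709/8)x^6 + (79422119/8)x^5 + (36906191/6)x^4 + (238849765/108)x^3 + (15847678/27)x^2 + (18663022/81)x + 75687500/729
the matrix is upper triangular; its diagonal is (0, 0, 0, 0, 0, 0, 0, 0, 0)
for a triangular matrix the eigenvalues are the diagonal entries, with algebraic multiplicity their repetition count

λ = 0 (multiplicity 9)


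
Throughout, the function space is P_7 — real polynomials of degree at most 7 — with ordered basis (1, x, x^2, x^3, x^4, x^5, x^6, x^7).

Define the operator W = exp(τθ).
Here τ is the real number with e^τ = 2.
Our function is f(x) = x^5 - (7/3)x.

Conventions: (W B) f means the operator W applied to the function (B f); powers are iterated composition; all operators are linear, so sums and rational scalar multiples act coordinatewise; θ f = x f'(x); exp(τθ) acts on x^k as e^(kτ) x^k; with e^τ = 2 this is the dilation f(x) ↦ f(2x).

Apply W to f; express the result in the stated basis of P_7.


the image equals g(x) = 32x^5 - (14/3)x

exp(τθ) x^k = e^(kτ) x^k; with e^τ = 2 this sends x^k to 2^k x^k
x ↦ 2 x
x^5 ↦ 32 x^5
applying this coordinatewise to f: exp(τθ) f = 32x^5 - (14/3)x


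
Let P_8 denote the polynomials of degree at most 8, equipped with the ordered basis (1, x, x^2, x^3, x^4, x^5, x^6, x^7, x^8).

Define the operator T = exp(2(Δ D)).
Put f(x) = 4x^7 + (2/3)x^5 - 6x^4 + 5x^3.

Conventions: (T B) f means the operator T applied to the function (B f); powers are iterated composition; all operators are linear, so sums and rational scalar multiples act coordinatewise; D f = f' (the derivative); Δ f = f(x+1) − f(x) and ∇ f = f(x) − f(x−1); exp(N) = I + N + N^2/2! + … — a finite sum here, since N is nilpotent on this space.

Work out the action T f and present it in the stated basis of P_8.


g(x) = 4x^7 + (1010/3)x^5 + 834x^4 + (23615/3)x^3 + 20896x^2 + (152516/3)x + 150950/3

order-1 term: 336x^5 + 840x^4 + (3440/3)x^3 + 736x^2 + (836/3)x + 134/3
order-2 term: 6720x^3 + 20160x^2 + 23680x + 9952
order-3 term: 26880x + 40320
the series for exp(2(Δ D)) f terminates at order 3
exp(2(Δ D)) f = 4x^7 + (1010/3)x^5 + 834x^4 + (23615/3)x^3 + 20896x^2 + (152516/3)x + 150950/3


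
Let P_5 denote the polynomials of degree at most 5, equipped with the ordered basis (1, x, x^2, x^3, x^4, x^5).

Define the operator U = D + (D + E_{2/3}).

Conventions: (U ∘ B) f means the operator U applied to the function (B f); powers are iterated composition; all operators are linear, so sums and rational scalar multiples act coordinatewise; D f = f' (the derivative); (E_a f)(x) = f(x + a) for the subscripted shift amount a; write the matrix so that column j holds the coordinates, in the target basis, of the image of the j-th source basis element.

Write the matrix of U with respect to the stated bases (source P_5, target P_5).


image of 1: 1
image of x: x + 8/3
image of x^2: x^2 + (16/3)x + 4/9
image of x^3: x^3 + 8x^2 + (4/3)x + 8/27
image of x^4: x^4 + (32/3)x^3 + (8/3)x^2 + (32/27)x + 16/81
image of x^5: x^5 + (40/3)x^4 + (40/9)x^3 + (80/27)x^2 + (80/81)x + 32/243
each image's coordinates form column j of the matrix

the matrix is [[1, 8/3, 4/9, 8/27, 16/81, 32/243]; [0, 1, 16/3, 4/3, 32/27, 80/81]; [0, 0, 1, 8, 8/3, 80/27]; [0, 0, 0, 1, 32/3, 40/9]; [0, 0, 0, 0, 1, 40/3]; [0, 0, 0, 0, 0, 1]] (rows listed top to bottom)


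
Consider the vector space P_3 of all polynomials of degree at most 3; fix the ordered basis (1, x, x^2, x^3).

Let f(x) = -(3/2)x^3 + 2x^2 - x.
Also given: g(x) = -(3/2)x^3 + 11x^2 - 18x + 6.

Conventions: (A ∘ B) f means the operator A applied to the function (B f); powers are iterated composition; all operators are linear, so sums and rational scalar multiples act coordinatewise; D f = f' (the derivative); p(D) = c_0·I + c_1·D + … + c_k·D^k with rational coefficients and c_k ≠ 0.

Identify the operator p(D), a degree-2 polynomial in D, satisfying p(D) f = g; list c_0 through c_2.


D^0 f = -(3/2)x^3 + 2x^2 - x
D^1 f = -(9/2)x^2 + 4x - 1
D^2 f = -9x + 4
matching coefficients of g against c_0 f + c_1 Df + … from the top degree down determines the c_i
solution: c_0 = 1, c_1 = -2, c_2 = 1

c_0 = 1, c_1 = -2, c_2 = 1


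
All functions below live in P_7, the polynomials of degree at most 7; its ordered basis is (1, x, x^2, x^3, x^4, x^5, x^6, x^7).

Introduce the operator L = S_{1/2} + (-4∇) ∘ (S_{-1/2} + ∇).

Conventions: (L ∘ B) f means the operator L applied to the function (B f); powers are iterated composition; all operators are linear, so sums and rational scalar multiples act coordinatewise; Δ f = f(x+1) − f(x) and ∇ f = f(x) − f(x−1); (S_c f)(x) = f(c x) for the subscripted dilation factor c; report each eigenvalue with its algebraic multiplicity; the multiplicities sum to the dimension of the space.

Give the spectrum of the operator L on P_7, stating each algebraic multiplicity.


image of 1: 1
image of x: (1/2)x + 2
image of x^2: (1/4)x^2 - 2x - 7
image of x^3: (1/8)x^3 + (3/2)x^2 - (51/2)x + 49/2
image of x^4: (1/16)x^4 - x^3 - (93/2)x^2 + 95x - 223/4
image of x^5: (1/32)x^5 + (5/8)x^4 - (325/4)x^3 + (965/4)x^2 - (2245/8)x + 961/8
image of x^6: (1/64)x^6 - (3/8)x^5 - (1905/16)x^4 + (1915/4)x^3 - (13425/16)x^2 + (5757/8)x - 3967/16
image of x^7: (1/128)x^7 + (7/32)x^6 - (5397/32)x^5 + (26915/32)x^4 - (62755/32)x^3 + (80661/32)x^2 - (55559/32)x + 16129/32
the matrix is upper triangular; its diagonal is (1, 1/2, 1/4, 1/8, 1/16, 1/32, 1/64, 1/128)
for a triangular matrix the eigenvalues are the diagonal entries, with algebraic multiplicity their repetition count

λ = 1/128 (multiplicity 1), λ = 1/64 (multiplicity 1), λ = 1/32 (multiplicity 1), λ = 1/16 (multiplicity 1), λ = 1/8 (multiplicity 1), λ = 1/4 (multiplicity 1), λ = 1/2 (multiplicity 1), λ = 1 (multiplicity 1)


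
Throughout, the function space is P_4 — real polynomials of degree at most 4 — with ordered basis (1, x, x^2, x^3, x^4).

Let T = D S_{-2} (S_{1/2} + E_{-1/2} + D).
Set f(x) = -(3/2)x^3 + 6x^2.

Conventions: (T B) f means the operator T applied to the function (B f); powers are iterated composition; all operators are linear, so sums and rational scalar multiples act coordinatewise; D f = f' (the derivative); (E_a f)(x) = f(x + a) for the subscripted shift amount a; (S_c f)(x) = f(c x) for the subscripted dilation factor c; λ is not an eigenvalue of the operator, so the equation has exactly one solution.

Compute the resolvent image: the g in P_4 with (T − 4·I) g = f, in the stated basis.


write g with unknown coordinates in the stated basis and equate coefficients in (T − 4·I) g = f
solving from the highest basis element down gives g = (3/8)x^3 - (129/32)x^2 - (573/64)x + 2199/256
check: T g = -(81/8)x^2 - (573/16)x + 2199/64
so T g − 4·g = -(3/2)x^3 + 6x^2 = f ✓

the image equals g(x) = (3/8)x^3 - (129/32)x^2 - (573/64)x + 2199/256


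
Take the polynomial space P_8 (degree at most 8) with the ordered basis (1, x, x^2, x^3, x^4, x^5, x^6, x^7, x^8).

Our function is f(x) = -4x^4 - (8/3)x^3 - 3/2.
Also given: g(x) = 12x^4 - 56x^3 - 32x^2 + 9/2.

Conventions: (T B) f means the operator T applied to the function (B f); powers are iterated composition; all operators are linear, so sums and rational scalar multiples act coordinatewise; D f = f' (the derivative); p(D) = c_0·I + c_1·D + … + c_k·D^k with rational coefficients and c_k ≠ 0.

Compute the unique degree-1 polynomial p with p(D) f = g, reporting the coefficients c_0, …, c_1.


p(D) = -3·I + 4·D, i.e. c_0 = -3, c_1 = 4

D^0 f = -4x^4 - (8/3)x^3 - 3/2
D^1 f = -16x^3 - 8x^2
matching coefficients of g against c_0 f + c_1 Df + … from the top degree down determines the c_i
solution: c_0 = -3, c_1 = 4


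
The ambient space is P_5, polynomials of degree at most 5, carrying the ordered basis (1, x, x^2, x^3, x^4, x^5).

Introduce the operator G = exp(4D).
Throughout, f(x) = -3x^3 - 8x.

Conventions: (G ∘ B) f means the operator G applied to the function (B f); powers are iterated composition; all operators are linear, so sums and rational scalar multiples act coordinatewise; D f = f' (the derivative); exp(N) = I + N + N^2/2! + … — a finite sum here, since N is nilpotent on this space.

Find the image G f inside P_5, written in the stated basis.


the result is g(x) = -3x^3 - 36x^2 - 152x - 224

order-1 term: -36x^2 - 32
order-2 term: -144x
order-3 term: -192
the series for exp(4D) f terminates at order 3
exp(4D) f = -3x^3 - 36x^2 - 152x - 224


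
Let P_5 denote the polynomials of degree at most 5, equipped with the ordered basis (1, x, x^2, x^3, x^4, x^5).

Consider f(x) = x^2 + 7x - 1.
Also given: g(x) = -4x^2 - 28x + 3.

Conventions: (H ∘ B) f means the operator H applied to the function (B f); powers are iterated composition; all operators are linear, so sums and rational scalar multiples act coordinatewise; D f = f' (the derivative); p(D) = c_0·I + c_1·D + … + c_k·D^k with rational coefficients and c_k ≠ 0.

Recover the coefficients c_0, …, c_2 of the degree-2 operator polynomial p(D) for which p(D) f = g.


D^0 f = x^2 + 7x - 1
D^1 f = 2x + 7
D^2 f = 2
matching coefficients of g against c_0 f + c_1 Df + … from the top degree down determines the c_i
solution: c_0 = -4, c_1 = 0, c_2 = -1/2

p(D) = -4·I − (1/2)·D^2, i.e. c_0 = -4, c_1 = 0, c_2 = -1/2


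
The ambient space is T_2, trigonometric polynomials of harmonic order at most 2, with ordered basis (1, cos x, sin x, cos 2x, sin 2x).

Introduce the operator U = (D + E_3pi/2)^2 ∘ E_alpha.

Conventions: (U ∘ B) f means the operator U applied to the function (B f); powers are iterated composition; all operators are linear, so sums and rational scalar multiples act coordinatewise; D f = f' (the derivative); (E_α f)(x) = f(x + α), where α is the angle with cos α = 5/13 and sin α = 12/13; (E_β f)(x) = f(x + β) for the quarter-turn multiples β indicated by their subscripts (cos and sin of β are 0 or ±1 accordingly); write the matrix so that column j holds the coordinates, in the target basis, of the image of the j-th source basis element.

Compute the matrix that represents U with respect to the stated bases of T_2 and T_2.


the matrix is [[1, 0, 0, 0, 0]; [0, 0, 0, 0, 0]; [0, 0, 0, 0, 0]; [0, 0, 0, 837/169, 116/169]; [0, 0, 0, -116/169, 837/169]] (rows listed top to bottom)

image of 1: 1
image of cos x: 0
image of sin x: 0
image of cos 2x: (837/169)cos 2x - (116/169)sin 2x
image of sin 2x: (116/169)cos 2x + (837/169)sin 2x
each image's coordinates form column j of the matrix


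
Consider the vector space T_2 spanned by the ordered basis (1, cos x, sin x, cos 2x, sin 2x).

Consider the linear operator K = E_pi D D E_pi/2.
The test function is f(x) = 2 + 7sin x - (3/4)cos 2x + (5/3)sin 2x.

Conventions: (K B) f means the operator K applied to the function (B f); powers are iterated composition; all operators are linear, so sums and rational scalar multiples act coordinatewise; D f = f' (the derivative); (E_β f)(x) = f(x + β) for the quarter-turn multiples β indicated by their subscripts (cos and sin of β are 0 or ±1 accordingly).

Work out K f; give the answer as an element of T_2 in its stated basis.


the result is g(x) = 7cos x - 3cos 2x + (20/3)sin 2x

E_pi/2 f = 2 + 7cos x + (3/4)cos 2x - (5/3)sin 2x
D E_pi/2 f = -7sin x - (10/3)cos 2x - (3/2)sin 2x
D (D E_pi/2) f = -7cos x - 3cos 2x + (20/3)sin 2x
E_pi D (D E_pi/2) f = 7cos x - 3cos 2x + (20/3)sin 2x


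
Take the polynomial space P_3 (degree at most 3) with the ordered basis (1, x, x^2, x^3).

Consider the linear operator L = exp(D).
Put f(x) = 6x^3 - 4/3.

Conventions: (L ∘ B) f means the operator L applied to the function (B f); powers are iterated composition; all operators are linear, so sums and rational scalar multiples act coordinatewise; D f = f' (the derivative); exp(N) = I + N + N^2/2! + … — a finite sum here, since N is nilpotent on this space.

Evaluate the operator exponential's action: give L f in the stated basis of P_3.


order-1 term: 18x^2
order-2 term: 18x
order-3 term: 6
the series for exp(D) f terminates at order 3
exp(D) f = 6x^3 + 18x^2 + 18x + 14/3

g(x) = 6x^3 + 18x^2 + 18x + 14/3


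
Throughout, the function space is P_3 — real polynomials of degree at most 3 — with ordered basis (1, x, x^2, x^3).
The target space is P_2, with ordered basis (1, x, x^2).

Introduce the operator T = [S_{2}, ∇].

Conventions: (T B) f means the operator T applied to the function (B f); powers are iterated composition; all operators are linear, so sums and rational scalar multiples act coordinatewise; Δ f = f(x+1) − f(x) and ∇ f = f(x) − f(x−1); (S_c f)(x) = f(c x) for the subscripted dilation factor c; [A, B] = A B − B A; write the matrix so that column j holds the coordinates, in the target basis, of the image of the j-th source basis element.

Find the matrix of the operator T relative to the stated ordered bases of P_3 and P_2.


image of 1: 0
image of x: -1
image of x^2: -4x + 3
image of x^3: -12x^2 + 18x - 7
each image's coordinates form column j of the matrix

the matrix is [[0, -1, 3, -7]; [0, 0, -4, 18]; [0, 0, 0, -12]] (rows listed top to bottom)


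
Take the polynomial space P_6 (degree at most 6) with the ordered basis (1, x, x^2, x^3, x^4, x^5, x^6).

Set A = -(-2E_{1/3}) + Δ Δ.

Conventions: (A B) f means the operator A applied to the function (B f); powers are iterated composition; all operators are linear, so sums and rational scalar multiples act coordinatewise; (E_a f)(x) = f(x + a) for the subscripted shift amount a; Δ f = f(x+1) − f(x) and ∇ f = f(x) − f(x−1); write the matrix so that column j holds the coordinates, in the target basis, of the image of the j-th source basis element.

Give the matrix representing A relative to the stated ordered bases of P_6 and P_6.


image of 1: 2
image of x: 2x + 2/3
image of x^2: 2x^2 + (4/3)x + 20/9
image of x^3: 2x^3 + 2x^2 + (20/3)x + 164/27
image of x^4: 2x^4 + (8/3)x^3 + (40/3)x^2 + (656/27)x + 1136/81
image of x^5: 2x^5 + (10/3)x^4 + (200/9)x^3 + (1640/27)x^2 + (5680/81)x + 7292/243
image of x^6: 2x^6 + 4x^5 + (100/3)x^4 + (3280/27)x^3 + (5680/27)x^2 + (14584/81)x + 45200/729
each image's coordinates form column j of the matrix

the matrix is [[2, 2/3, 20/9, 164/27, 1136/81, 7292/243, 45200/729]; [0, 2, 4/3, 20/3, 656/27, 5680/81, 14584/81]; [0, 0, 2, 2, 40/3, 1640/27, 5680/27]; [0, 0, 0, 2, 8/3, 200/9, 3280/27]; [0, 0, 0, 0, 2, 10/3, 100/3]; [0, 0, 0, 0, 0, 2, 4]; [0, 0, 0, 0, 0, 0, 2]] (rows listed top to bottom)


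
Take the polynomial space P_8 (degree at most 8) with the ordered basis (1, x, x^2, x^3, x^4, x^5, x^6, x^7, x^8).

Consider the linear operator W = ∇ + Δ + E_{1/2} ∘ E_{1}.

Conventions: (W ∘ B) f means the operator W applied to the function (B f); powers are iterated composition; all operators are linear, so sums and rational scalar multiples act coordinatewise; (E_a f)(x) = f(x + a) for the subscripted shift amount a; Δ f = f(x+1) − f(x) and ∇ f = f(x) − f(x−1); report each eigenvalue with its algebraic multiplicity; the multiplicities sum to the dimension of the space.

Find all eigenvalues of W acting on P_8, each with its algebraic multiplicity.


image of 1: 1
image of x: x + 7/2
image of x^2: x^2 + 7x + 9/4
image of x^3: x^3 + (21/2)x^2 + (27/4)x + 43/8
image of x^4: x^4 + 14x^3 + (27/2)x^2 + (43/2)x + 81/16
image of x^5: x^5 + (35/2)x^4 + (45/2)x^3 + (215/4)x^2 + (405/16)x + 307/32
image of x^6: x^6 + 21x^5 + (135/4)x^4 + (215/2)x^3 + (1215/16)x^2 + (921/16)x + 729/64
image of x^7: x^7 + (49/2)x^6 + (189/4)x^5 + (1505/8)x^4 + (2835/16)x^3 + (6447/32)x^2 + (5103/64)x + 2443/128
image of x^8: x^8 + 28x^7 + 63x^6 + 301x^5 + (2835/8)x^4 + (2149/4)x^3 + (5103/16)x^2 + (2443/16)x + 6561/256
the matrix is upper triangular; its diagonal is (1, 1, 1, 1, 1, 1, 1, 1, 1)
for a triangular matrix the eigenvalues are the diagonal entries, with algebraic multiplicity their repetition count

λ = 1 (multiplicity 9)


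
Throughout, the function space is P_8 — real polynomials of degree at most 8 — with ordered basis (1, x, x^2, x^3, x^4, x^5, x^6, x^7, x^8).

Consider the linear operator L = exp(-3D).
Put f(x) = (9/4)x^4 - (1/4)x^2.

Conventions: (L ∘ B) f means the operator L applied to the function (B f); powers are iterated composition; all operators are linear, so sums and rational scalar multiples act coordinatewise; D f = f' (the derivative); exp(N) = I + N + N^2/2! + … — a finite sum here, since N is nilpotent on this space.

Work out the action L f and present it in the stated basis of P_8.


g(x) = (9/4)x^4 - 27x^3 + (485/4)x^2 - (483/2)x + 180

order-1 term: -27x^3 + (3/2)x
order-2 term: (243/2)x^2 - 9/4
order-3 term: -243x
order-4 term: 729/4
the series for exp(-3D) f terminates at order 4
exp(-3D) f = (9/4)x^4 - 27x^3 + (485/4)x^2 - (483/2)x + 180


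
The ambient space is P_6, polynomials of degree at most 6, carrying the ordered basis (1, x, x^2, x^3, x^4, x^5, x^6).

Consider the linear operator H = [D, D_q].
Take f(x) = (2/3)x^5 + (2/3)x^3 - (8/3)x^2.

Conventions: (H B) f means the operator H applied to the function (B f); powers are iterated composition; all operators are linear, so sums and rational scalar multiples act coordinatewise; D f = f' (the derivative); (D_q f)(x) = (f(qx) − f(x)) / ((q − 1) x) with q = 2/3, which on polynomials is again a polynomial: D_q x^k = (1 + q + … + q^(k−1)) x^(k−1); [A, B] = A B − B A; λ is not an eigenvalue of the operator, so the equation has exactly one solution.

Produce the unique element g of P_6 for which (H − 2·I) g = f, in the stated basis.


the image equals g(x) = -(1/3)x^5 - (31/486)x^3 + (4/3)x^2 + (217/8748)x - 2/9

write g with unknown coordinates in the stated basis and equate coefficients in (H − 2·I) g = f
solving from the highest basis element down gives g = -(1/3)x^5 - (31/486)x^3 + (4/3)x^2 + (217/8748)x - 2/9
check: H g = (131/243)x^3 + (217/4374)x - 4/9
so H g − 2·g = (2/3)x^5 + (2/3)x^3 - (8/3)x^2 = f ✓


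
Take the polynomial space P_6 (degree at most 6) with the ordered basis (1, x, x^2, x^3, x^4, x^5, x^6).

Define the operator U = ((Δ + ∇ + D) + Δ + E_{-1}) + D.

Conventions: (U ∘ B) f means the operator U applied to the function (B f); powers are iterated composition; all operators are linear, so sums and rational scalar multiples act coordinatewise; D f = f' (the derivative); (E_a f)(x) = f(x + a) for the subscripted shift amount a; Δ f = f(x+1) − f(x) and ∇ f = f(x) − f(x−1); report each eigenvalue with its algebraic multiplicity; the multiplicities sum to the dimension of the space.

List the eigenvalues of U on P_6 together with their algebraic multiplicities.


image of 1: 1
image of x: x + 4
image of x^2: x^2 + 8x + 2
image of x^3: x^3 + 12x^2 + 6x + 2
image of x^4: x^4 + 16x^3 + 12x^2 + 8x + 2
image of x^5: x^5 + 20x^4 + 20x^3 + 20x^2 + 10x + 2
image of x^6: x^6 + 24x^5 + 30x^4 + 40x^3 + 30x^2 + 12x + 2
the matrix is upper triangular; its diagonal is (1, 1, 1, 1, 1, 1, 1)
for a triangular matrix the eigenvalues are the diagonal entries, with algebraic multiplicity their repetition count

λ = 1 (multiplicity 7)


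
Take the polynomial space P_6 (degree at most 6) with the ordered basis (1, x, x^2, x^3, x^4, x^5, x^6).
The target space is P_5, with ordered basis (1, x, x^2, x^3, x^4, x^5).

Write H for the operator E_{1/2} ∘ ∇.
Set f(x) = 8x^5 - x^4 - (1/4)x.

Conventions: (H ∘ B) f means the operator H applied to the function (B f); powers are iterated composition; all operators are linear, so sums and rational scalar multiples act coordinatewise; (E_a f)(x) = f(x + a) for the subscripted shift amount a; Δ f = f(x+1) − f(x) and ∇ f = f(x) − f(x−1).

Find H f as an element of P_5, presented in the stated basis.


the result is g(x) = 40x^4 - 4x^3 + 20x^2 - x + 1/4

∇ f = 40x^4 - 84x^3 + 86x^2 - 44x + 35/4
E_{1/2} ∇ f = 40x^4 - 4x^3 + 20x^2 - x + 1/4


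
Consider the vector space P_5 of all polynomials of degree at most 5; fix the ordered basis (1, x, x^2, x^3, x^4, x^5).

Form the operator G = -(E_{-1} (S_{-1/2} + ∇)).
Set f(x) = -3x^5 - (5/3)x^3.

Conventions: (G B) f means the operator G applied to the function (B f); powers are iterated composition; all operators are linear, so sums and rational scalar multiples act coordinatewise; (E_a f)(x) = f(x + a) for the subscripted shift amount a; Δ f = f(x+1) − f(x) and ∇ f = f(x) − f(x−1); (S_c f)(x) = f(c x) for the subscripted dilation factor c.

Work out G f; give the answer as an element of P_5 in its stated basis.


S_{-1/2} f = (3/32)x^5 + (5/24)x^3
∇ f = -15x^4 + 30x^3 - 35x^2 + 20x - 14/3
(S_{-1/2} + ∇) f = (3/32)x^5 - 15x^4 + (725/24)x^3 - 35x^2 + 20x - 14/3
E_{-1} (S_{-1/2} + ∇) f = (3/32)x^5 - (495/32)x^4 + (4375/48)x^3 - (3465/16)x^2 + (7715/32)x - 3359/32
(-(E_{-1} (S_{-1/2} + ∇))) f = -(3/32)x^5 + (495/32)x^4 - (4375/48)x^3 + (3465/16)x^2 - (7715/32)x + 3359/32

g(x) = -(3/32)x^5 + (495/32)x^4 - (4375/48)x^3 + (3465/16)x^2 - (7715/32)x + 3359/32
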